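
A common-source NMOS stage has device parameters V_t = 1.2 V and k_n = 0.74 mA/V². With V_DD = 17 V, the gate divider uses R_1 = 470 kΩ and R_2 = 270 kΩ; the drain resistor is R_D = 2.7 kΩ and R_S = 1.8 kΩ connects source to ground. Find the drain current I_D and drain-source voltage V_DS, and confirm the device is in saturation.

I_D ≈ 1.6 mA, V_DS ≈ 9.7 V

V_G = V_DD·R_2/(R_1+R_2) = 17×270/740 = 6.2 V.
Assume saturation: I_D = (k_n/2)(V_GS − V_t)² with V_GS = V_G − I_D·R_S = 6.2 − 1.8·I_D.
Substituting gives 1.2·I_D² − 7.66·I_D + 9.26 = 0, with roots I_D = 1.62 or 4.78 mA.
The root I_D = 4.78 mA gives V_GS = -2.39 V ≤ V_t, so take I_D = 1.62 mA.
Then V_GS = 3.29 V and V_DS = V_DD − I_D(R_D+R_S) = 17 − 1.62×4.5 = 9.72 V.
Saturation requires V_DS ≥ V_GS − V_t = 2.09 V; 9.72 ≥ 2.09 ✓.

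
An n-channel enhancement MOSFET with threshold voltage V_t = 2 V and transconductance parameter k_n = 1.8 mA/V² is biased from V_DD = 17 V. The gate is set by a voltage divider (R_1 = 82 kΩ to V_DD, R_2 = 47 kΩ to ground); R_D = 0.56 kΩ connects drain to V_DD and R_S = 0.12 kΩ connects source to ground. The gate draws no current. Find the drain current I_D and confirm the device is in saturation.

I_D ≈ 8.8 mA

V_G = V_DD·R_2/(R_1+R_2) = 17×47/129 = 6.19 V.
Assume saturation: I_D = (k_n/2)(V_GS − V_t)² with V_GS = V_G − I_D·R_S = 6.19 − 0.12·I_D.
Substituting gives 0.013·I_D² − 1.91·I_D + 15.8 = 0, with roots I_D = 8.84 or 138 mA.
The root I_D = 138 mA gives V_GS = -10.4 V ≤ V_t, so take I_D = 8.84 mA.
Then V_GS = 5.13 V and V_DS = V_DD − I_D(R_D+R_S) = 17 − 8.84×0.68 = 11 V.
Saturation requires V_DS ≥ V_GS − V_t = 3.13 V; 11 ≥ 3.13 ✓.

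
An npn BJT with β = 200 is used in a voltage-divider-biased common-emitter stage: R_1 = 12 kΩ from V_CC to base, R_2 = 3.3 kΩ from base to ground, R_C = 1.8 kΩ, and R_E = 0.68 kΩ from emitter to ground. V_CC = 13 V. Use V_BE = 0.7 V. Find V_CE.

V_CE ≈ 5.5 V

Thevenize the base divider: V_Th = V_CC·R_2/(R_1+R_2) = 13×3.3/15.3 = 2.8 V, R_Th = R_1‖R_2 = 2.59 kΩ.
Base-emitter loop: V_Th = I_B·R_Th + V_BE + (β+1)I_B·R_E, so I_B = (2.8 − 0.7) / (2.59 + 201×0.68) = 0.0151 mA.
I_C = β·I_B = 200×0.0151 = 3.02 mA, and I_E = (β+1)I_B = 3.04 mA.
V_CE = V_CC − I_C·R_C − I_E·R_E = 13 − 3.02×1.8 − 3.04×0.68 = 5.5 V.
V_CE = 5.5 V > 0.2 V confirms active-region operation.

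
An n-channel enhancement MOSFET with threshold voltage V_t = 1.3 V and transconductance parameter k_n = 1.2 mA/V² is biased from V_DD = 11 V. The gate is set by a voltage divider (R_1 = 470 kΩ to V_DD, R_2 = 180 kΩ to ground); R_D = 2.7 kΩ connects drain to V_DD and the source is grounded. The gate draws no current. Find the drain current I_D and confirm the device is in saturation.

I_D ≈ 1.8 mA

V_G = V_DD·R_2/(R_1+R_2) = 11×180/650 = 3.05 V. With the source grounded, V_GS = V_G = 3.05 V.
Assume saturation: I_D = (k_n/2)(V_GS − V_t)² = (1.2/2)×(3.05 − 1.3)² = 0.6×1.75² = 1.83 mA.
V_DS = V_DD − I_D·R_D = 11 − 1.83×2.7 = 6.06 V.
Saturation requires V_DS ≥ V_GS − V_t = 1.75 V; 6.06 ≥ 1.75 ✓.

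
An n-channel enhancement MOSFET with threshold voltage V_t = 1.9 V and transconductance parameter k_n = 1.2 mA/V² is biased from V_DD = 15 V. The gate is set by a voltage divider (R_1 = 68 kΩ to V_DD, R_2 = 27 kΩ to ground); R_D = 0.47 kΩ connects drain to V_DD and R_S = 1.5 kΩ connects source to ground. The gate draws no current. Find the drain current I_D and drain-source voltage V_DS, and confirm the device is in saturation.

V_G = V_DD·R_2/(R_1+R_2) = 15×27/95 = 4.26 V.
Assume saturation: I_D = (k_n/2)(V_GS − V_t)² with V_GS = V_G − I_D·R_S = 4.26 − 1.5·I_D.
Substituting gives 1.35·I_D² − 5.25·I_D + 3.35 = 0, with roots I_D = 0.804 or 3.09 mA.
The root I_D = 3.09 mA gives V_GS = -0.369 V ≤ V_t, so take I_D = 0.804 mA.
Then V_GS = 3.06 V and V_DS = V_DD − I_D(R_D+R_S) = 15 − 0.804×1.97 = 13.4 V.
Saturation requires V_DS ≥ V_GS − V_t = 1.16 V; 13.4 ≥ 1.16 ✓.

I_D ≈ 0.8 mA, V_DS ≈ 13 V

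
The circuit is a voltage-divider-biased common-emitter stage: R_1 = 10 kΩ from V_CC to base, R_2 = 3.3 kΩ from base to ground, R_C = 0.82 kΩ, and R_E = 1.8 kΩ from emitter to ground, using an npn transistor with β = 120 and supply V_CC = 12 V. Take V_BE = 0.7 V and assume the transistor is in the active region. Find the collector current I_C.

Thevenize the base divider: V_Th = V_CC·R_2/(R_1+R_2) = 12×3.3/13.3 = 2.98 V, R_Th = R_1‖R_2 = 2.48 kΩ.
Base-emitter loop: V_Th = I_B·R_Th + V_BE + (β+1)I_B·R_E, so I_B = (2.98 − 0.7) / (2.48 + 121×1.8) = 0.0103 mA.
I_C = β·I_B = 120×0.0103 = 1.24 mA, and I_E = (β+1)I_B = 1.25 mA.
V_CE = V_CC − I_C·R_C − I_E·R_E = 12 − 1.24×0.82 − 1.25×1.8 = 8.73 V.
V_CE = 8.73 V > 0.2 V confirms active-region operation.

I_C ≈ 1.2 mA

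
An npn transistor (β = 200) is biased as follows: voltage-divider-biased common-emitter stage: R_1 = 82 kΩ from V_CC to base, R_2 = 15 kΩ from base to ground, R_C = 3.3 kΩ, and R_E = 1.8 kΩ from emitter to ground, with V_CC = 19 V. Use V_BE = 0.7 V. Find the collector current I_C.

Thevenize the base divider: V_Th = V_CC·R_2/(R_1+R_2) = 19×15/97 = 2.94 V, R_Th = R_1‖R_2 = 12.7 kΩ.
Base-emitter loop: V_Th = I_B·R_Th + V_BE + (β+1)I_B·R_E, so I_B = (2.94 − 0.7) / (12.7 + 201×1.8) = 0.00598 mA.
I_C = β·I_B = 200×0.00598 = 1.2 mA, and I_E = (β+1)I_B = 1.2 mA.
V_CE = V_CC − I_C·R_C − I_E·R_E = 19 − 1.2×3.3 − 1.2×1.8 = 12.9 V.
V_CE = 12.9 V > 0.2 V confirms active-region operation.

I_C ≈ 1.2 mA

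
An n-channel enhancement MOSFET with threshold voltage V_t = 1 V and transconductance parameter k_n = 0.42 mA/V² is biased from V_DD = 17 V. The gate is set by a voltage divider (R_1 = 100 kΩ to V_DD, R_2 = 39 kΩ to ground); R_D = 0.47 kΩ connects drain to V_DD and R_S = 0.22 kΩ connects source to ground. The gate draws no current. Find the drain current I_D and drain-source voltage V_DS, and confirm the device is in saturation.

V_G = V_DD·R_2/(R_1+R_2) = 17×39/139 = 4.77 V.
Assume saturation: I_D = (k_n/2)(V_GS − V_t)² with V_GS = V_G − I_D·R_S = 4.77 − 0.22·I_D.
Substituting gives 0.0102·I_D² − 1.35·I_D + 2.98 = 0, with roots I_D = 2.25 or 130 mA.
The root I_D = 130 mA gives V_GS = -23.9 V ≤ V_t, so take I_D = 2.25 mA.
Then V_GS = 4.27 V and V_DS = V_DD − I_D(R_D+R_S) = 17 − 2.25×0.69 = 15.4 V.
Saturation requires V_DS ≥ V_GS − V_t = 3.27 V; 15.4 ≥ 3.27 ✓.

I_D ≈ 2.3 mA, V_DS ≈ 15 V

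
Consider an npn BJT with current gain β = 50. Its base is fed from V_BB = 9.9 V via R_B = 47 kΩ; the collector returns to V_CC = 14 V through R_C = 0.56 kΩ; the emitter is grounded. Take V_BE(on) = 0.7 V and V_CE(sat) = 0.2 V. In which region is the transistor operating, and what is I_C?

active; I_C ≈ 9.8 mA

Assume active. Base-emitter loop: I_B = (V_BB − V_BE)/R_B = (9.9 − 0.7)/47 = 0.196 mA.
I_C = β·I_B = 50×0.196 = 9.79 mA.
V_CE = V_CC − I_C·R_C = 14 − 9.79×0.56 = 8.52 V > V_CE(sat), so the active-region assumption holds.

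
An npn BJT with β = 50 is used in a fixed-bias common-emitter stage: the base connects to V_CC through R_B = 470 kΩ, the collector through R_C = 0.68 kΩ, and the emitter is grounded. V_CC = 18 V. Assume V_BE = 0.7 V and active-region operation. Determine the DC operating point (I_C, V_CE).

I_C ≈ 1.8 mA, V_CE ≈ 17 V

Base loop: V_CC = I_B·R_B + V_BE, so I_B = (18 − 0.7)/470 kΩ = 0.0368 mA.
In the active region I_C = β·I_B = 50 × 0.0368 = 1.84 mA.
Collector loop: V_CE = V_CC − I_C·R_C = 18 − 1.84×0.68 = 16.7 V.
Since V_CE = 16.7 V > V_CE(sat) ≈ 0.2 V, the transistor is in the active region as assumed.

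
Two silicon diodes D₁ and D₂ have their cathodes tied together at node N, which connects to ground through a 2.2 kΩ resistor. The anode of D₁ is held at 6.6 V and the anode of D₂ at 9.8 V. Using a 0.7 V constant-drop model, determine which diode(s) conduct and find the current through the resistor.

Assume both conduct. Then node N would need to be at both 6.6−0.7 = 5.9 V and 9.8−0.7 = 9.1 V, which is impossible.
Assume only D₂ conducts: V_N = 9.8 − 0.7 = 9.1 V, so I_R = 9.1/2.2 = 4.14 mA.
Check D₁: its anode-to-cathode voltage is 6.6 − 9.1 = -2.5 V < 0.7 V, so it is off. The assumption is consistent.

Only D₂ conducts; I_R ≈ 4.1 mA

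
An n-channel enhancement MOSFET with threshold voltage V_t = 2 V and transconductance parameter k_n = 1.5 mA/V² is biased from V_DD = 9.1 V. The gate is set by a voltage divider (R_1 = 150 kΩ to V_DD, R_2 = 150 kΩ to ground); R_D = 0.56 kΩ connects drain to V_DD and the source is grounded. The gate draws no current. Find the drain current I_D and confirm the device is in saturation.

I_D ≈ 4.9 mA

V_G = V_DD·R_2/(R_1+R_2) = 9.1×150/300 = 4.55 V. With the source grounded, V_GS = V_G = 4.55 V.
Assume saturation: I_D = (k_n/2)(V_GS − V_t)² = (1.5/2)×(4.55 − 2)² = 0.75×2.55² = 4.88 mA.
V_DS = V_DD − I_D·R_D = 9.1 − 4.88×0.56 = 6.37 V.
Saturation requires V_DS ≥ V_GS − V_t = 2.55 V; 6.37 ≥ 2.55 ✓.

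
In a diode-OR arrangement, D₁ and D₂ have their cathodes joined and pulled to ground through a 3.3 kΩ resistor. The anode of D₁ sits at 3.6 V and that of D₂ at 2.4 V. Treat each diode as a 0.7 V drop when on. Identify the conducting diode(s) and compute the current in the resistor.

Assume both conduct. Then node N would need to be at both 3.6−0.7 = 2.9 V and 2.4−0.7 = 1.7 V, which is impossible.
Assume only D₁ conducts: V_N = 3.6 − 0.7 = 2.9 V, so I_R = 2.9/3.3 = 0.879 mA.
Check D₂: its anode-to-cathode voltage is 2.4 − 2.9 = -0.5 V < 0.7 V, so it is off. The assumption is consistent.

Only D₁ conducts; I_R ≈ 0.88 mA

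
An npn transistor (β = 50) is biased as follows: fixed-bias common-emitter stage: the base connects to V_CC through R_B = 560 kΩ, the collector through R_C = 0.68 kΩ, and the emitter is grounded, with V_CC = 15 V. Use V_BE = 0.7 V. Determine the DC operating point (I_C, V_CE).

I_C ≈ 1.3 mA, V_CE ≈ 14 V

Base loop: V_CC = I_B·R_B + V_BE, so I_B = (15 − 0.7)/560 kΩ = 0.0255 mA.
In the active region I_C = β·I_B = 50 × 0.0255 = 1.28 mA.
Collector loop: V_CE = V_CC − I_C·R_C = 15 − 1.28×0.68 = 14.1 V.
Since V_CE = 14.1 V > V_CE(sat) ≈ 0.2 V, the transistor is in the active region as assumed.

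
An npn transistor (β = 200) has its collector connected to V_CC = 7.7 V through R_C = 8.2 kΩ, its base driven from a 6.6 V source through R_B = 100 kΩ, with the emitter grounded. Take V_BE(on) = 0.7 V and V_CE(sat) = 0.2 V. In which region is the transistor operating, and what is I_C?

Assume active: I_B = (6.6 − 0.7)/100 = 0.059 mA, giving I_C = β·I_B = 11.8 mA.
But then V_CE = 7.7 − 11.8×8.2 = -89.1 V < V_CE(sat) = 0.2 V — impossible in the active region.
So the transistor is saturated. With V_CE = 0.2 V, I_C = (V_CC − 0.2)/R_C = 7.5/8.2 = 0.915 mA.
Check: β·I_B = 11.8 mA > I_C = 0.915 mA, confirming saturation.

saturation; I_C ≈ 0.91 mA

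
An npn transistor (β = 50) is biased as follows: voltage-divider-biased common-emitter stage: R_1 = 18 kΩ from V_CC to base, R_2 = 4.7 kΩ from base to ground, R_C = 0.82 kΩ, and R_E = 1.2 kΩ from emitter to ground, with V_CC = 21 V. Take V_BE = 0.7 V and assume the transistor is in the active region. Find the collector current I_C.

Thevenize the base divider: V_Th = V_CC·R_2/(R_1+R_2) = 21×4.7/22.7 = 4.35 V, R_Th = R_1‖R_2 = 3.73 kΩ.
Base-emitter loop: V_Th = I_B·R_Th + V_BE + (β+1)I_B·R_E, so I_B = (4.35 − 0.7) / (3.73 + 51×1.2) = 0.0562 mA.
I_C = β·I_B = 50×0.0562 = 2.81 mA, and I_E = (β+1)I_B = 2.87 mA.
V_CE = V_CC − I_C·R_C − I_E·R_E = 21 − 2.81×0.82 − 2.87×1.2 = 15.3 V.
V_CE = 15.3 V > 0.2 V confirms active-region operation.

I_C ≈ 2.8 mA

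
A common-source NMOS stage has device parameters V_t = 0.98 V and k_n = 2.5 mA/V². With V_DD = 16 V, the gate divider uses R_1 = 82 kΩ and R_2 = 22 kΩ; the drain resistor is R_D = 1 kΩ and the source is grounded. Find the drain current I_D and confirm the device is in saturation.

I_D ≈ 7.2 mA

V_G = V_DD·R_2/(R_1+R_2) = 16×22/104 = 3.38 V. With the source grounded, V_GS = V_G = 3.38 V.
Assume saturation: I_D = (k_n/2)(V_GS − V_t)² = (2.5/2)×(3.38 − 0.98)² = 1.25×2.4² = 7.23 mA.
V_DS = V_DD − I_D·R_D = 16 − 7.23×1 = 8.77 V.
Saturation requires V_DS ≥ V_GS − V_t = 2.4 V; 8.77 ≥ 2.4 ✓.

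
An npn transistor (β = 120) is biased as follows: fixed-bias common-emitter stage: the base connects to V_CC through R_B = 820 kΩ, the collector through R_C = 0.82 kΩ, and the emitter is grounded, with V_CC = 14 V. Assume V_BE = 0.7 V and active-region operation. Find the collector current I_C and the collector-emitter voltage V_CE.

Base loop: V_CC = I_B·R_B + V_BE, so I_B = (14 − 0.7)/820 kΩ = 0.0162 mA.
In the active region I_C = β·I_B = 120 × 0.0162 = 1.95 mA.
Collector loop: V_CE = V_CC − I_C·R_C = 14 − 1.95×0.82 = 12.4 V.
Since V_CE = 12.4 V > V_CE(sat) ≈ 0.2 V, the transistor is in the active region as assumed.

I_C ≈ 1.9 mA, V_CE ≈ 12 V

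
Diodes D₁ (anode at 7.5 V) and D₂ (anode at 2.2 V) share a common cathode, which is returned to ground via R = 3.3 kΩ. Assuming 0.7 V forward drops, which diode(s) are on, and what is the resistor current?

Only D₁ conducts; I_R ≈ 2.1 mA

Assume both conduct. Then node N would need to be at both 7.5−0.7 = 6.8 V and 2.2−0.7 = 1.5 V, which is impossible.
Assume only D₁ conducts: V_N = 7.5 − 0.7 = 6.8 V, so I_R = 6.8/3.3 = 2.06 mA.
Check D₂: its anode-to-cathode voltage is 2.2 − 6.8 = -4.6 V < 0.7 V, so it is off. The assumption is consistent.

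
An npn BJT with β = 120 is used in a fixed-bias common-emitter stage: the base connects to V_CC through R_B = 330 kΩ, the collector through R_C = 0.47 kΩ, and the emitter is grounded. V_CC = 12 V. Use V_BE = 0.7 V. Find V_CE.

Base loop: V_CC = I_B·R_B + V_BE, so I_B = (12 − 0.7)/330 kΩ = 0.0342 mA.
In the active region I_C = β·I_B = 120 × 0.0342 = 4.11 mA.
Collector loop: V_CE = V_CC − I_C·R_C = 12 − 4.11×0.47 = 10.1 V.
Since V_CE = 10.1 V > V_CE(sat) ≈ 0.2 V, the transistor is in the active region as assumed.

V_CE ≈ 10 V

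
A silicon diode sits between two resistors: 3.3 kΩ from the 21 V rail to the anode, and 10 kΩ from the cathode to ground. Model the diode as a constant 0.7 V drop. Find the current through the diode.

I ≈ 1.5 mA

The two resistors are in series with the diode, so KVL gives 21 = I·3.3 + 0.7 + I·10.
I = (21 − 0.7) / (3.3 + 10) kΩ = 20.3 / 13.3 = 1.53 mA.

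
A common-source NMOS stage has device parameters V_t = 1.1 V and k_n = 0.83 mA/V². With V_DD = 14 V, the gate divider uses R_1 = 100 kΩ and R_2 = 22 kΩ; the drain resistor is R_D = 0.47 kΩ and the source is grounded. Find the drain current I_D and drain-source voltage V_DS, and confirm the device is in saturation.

I_D ≈ 0.84 mA, V_DS ≈ 14 V

V_G = V_DD·R_2/(R_1+R_2) = 14×22/122 = 2.52 V. With the source grounded, V_GS = V_G = 2.52 V.
Assume saturation: I_D = (k_n/2)(V_GS − V_t)² = (0.83/2)×(2.52 − 1.1)² = 0.415×1.42² = 0.842 mA.
V_DS = V_DD − I_D·R_D = 14 − 0.842×0.47 = 13.6 V.
Saturation requires V_DS ≥ V_GS − V_t = 1.42 V; 13.6 ≥ 1.42 ✓.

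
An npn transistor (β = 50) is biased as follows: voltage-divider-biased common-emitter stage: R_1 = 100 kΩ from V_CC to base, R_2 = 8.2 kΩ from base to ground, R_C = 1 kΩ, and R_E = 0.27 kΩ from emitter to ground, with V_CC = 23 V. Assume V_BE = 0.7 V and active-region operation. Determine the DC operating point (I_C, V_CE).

I_C ≈ 2.4 mA, V_CE ≈ 20 V

Thevenize the base divider: V_Th = V_CC·R_2/(R_1+R_2) = 23×8.2/108 = 1.74 V, R_Th = R_1‖R_2 = 7.58 kΩ.
Base-emitter loop: V_Th = I_B·R_Th + V_BE + (β+1)I_B·R_E, so I_B = (1.74 − 0.7) / (7.58 + 51×0.27) = 0.0489 mA.
I_C = β·I_B = 50×0.0489 = 2.44 mA, and I_E = (β+1)I_B = 2.49 mA.
V_CE = V_CC − I_C·R_C − I_E·R_E = 23 − 2.44×1 − 2.49×0.27 = 19.9 V.
V_CE = 19.9 V > 0.2 V confirms active-region operation.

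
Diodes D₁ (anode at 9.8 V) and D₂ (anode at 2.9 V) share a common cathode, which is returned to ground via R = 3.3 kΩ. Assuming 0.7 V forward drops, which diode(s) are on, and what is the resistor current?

Only D₁ conducts; I_R ≈ 2.8 mA

Assume both conduct. Then node N would need to be at both 9.8−0.7 = 9.1 V and 2.9−0.7 = 2.2 V, which is impossible.
Assume only D₁ conducts: V_N = 9.8 − 0.7 = 9.1 V, so I_R = 9.1/3.3 = 2.76 mA.
Check D₂: its anode-to-cathode voltage is 2.9 − 9.1 = -6.2 V < 0.7 V, so it is off. The assumption is consistent.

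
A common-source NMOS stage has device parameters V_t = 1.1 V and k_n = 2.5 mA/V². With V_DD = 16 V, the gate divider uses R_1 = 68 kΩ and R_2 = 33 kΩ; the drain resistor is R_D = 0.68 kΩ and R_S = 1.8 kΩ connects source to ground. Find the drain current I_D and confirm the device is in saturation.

I_D ≈ 1.7 mA

V_G = V_DD·R_2/(R_1+R_2) = 16×33/101 = 5.23 V.
Assume saturation: I_D = (k_n/2)(V_GS − V_t)² with V_GS = V_G − I_D·R_S = 5.23 − 1.8·I_D.
Substituting gives 4.05·I_D² − 19.6·I_D + 21.3 = 0, with roots I_D = 1.65 or 3.18 mA.
The root I_D = 3.18 mA gives V_GS = -0.495 V ≤ V_t, so take I_D = 1.65 mA.
Then V_GS = 2.25 V and V_DS = V_DD − I_D(R_D+R_S) = 16 − 1.65×2.48 = 11.9 V.
Saturation requires V_DS ≥ V_GS − V_t = 1.15 V; 11.9 ≥ 1.15 ✓.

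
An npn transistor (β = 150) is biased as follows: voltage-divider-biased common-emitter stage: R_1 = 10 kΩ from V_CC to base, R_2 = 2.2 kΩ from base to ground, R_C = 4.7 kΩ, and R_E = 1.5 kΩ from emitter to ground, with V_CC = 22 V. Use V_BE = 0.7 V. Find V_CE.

Thevenize the base divider: V_Th = V_CC·R_2/(R_1+R_2) = 22×2.2/12.2 = 3.97 V, R_Th = R_1‖R_2 = 1.8 kΩ.
Base-emitter loop: V_Th = I_B·R_Th + V_BE + (β+1)I_B·R_E, so I_B = (3.97 − 0.7) / (1.8 + 151×1.5) = 0.0143 mA.
I_C = β·I_B = 150×0.0143 = 2.15 mA, and I_E = (β+1)I_B = 2.16 mA.
V_CE = V_CC − I_C·R_C − I_E·R_E = 22 − 2.15×4.7 − 2.16×1.5 = 8.67 V.
V_CE = 8.67 V > 0.2 V confirms active-region operation.

V_CE ≈ 8.7 V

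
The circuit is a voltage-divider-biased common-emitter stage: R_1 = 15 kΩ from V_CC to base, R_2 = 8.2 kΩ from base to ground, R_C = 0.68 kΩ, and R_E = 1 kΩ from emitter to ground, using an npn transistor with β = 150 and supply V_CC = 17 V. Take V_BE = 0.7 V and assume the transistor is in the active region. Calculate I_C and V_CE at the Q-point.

I_C ≈ 5.1 mA, V_CE ≈ 8.4 V

Thevenize the base divider: V_Th = V_CC·R_2/(R_1+R_2) = 17×8.2/23.2 = 6.01 V, R_Th = R_1‖R_2 = 5.3 kΩ.
Base-emitter loop: V_Th = I_B·R_Th + V_BE + (β+1)I_B·R_E, so I_B = (6.01 − 0.7) / (5.3 + 151×1) = 0.034 mA.
I_C = β·I_B = 150×0.034 = 5.09 mA, and I_E = (β+1)I_B = 5.13 mA.
V_CE = V_CC − I_C·R_C − I_E·R_E = 17 − 5.09×0.68 − 5.13×1 = 8.41 V.
V_CE = 8.41 V > 0.2 V confirms active-region operation.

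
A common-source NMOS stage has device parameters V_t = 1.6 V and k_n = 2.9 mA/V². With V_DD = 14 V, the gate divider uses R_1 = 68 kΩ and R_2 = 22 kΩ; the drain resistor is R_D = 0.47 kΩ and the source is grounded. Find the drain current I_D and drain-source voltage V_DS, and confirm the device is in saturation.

I_D ≈ 4.8 mA, V_DS ≈ 12 V

V_G = V_DD·R_2/(R_1+R_2) = 14×22/90 = 3.42 V. With the source grounded, V_GS = V_G = 3.42 V.
Assume saturation: I_D = (k_n/2)(V_GS − V_t)² = (2.9/2)×(3.42 − 1.6)² = 1.45×1.82² = 4.81 mA.
V_DS = V_DD − I_D·R_D = 14 − 4.81×0.47 = 11.7 V.
Saturation requires V_DS ≥ V_GS − V_t = 1.82 V; 11.7 ≥ 1.82 ✓.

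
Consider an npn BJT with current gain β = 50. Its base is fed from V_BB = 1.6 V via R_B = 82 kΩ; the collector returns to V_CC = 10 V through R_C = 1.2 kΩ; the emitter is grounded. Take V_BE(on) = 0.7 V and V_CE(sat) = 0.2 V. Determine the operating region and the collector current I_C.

Assume active. Base-emitter loop: I_B = (V_BB − V_BE)/R_B = (1.6 − 0.7)/82 = 0.011 mA.
I_C = β·I_B = 50×0.011 = 0.549 mA.
V_CE = V_CC − I_C·R_C = 10 − 0.549×1.2 = 9.34 V > V_CE(sat), so the active-region assumption holds.

active; I_C ≈ 0.55 mA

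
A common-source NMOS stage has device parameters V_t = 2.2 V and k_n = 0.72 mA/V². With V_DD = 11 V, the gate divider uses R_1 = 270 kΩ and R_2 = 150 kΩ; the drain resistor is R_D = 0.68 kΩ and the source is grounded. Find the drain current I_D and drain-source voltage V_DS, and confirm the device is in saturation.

V_G = V_DD·R_2/(R_1+R_2) = 11×150/420 = 3.93 V. With the source grounded, V_GS = V_G = 3.93 V.
Assume saturation: I_D = (k_n/2)(V_GS − V_t)² = (0.72/2)×(3.93 − 2.2)² = 0.36×1.73² = 1.08 mA.
V_DS = V_DD − I_D·R_D = 11 − 1.08×0.68 = 10.3 V.
Saturation requires V_DS ≥ V_GS − V_t = 1.73 V; 10.3 ≥ 1.73 ✓.

I_D ≈ 1.1 mA, V_DS ≈ 10 V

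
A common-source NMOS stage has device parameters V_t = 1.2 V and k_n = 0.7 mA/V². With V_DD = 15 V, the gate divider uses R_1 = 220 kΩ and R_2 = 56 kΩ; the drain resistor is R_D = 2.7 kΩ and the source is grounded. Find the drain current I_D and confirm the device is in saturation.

V_G = V_DD·R_2/(R_1+R_2) = 15×56/276 = 3.04 V. With the source grounded, V_GS = V_G = 3.04 V.
Assume saturation: I_D = (k_n/2)(V_GS − V_t)² = (0.7/2)×(3.04 − 1.2)² = 0.35×1.84² = 1.19 mA.
V_DS = V_DD − I_D·R_D = 15 − 1.19×2.7 = 11.8 V.
Saturation requires V_DS ≥ V_GS − V_t = 1.84 V; 11.8 ≥ 1.84 ✓.

I_D ≈ 1.2 mA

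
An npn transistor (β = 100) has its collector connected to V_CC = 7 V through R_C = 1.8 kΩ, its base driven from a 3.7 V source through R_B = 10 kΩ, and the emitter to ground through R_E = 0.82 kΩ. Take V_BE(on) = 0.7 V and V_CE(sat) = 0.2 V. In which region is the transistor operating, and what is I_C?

saturation; I_C ≈ 2.6 mA

Assume active: I_B = (3.7 − 0.7)/(10 + 101×0.82) = 0.0323 mA, I_C = β·I_B = 3.23 mA.
Then V_CE = 7 − 3.23×1.8 − 3.26×0.82 = -1.49 V < 0.2 V — the active assumption fails.
Re-solve with V_CE = 0.2 V. KCL at the emitter: V_E/R_E = (V_BB−0.7−V_E)/R_B + (V_CC−0.2−V_E)/R_C, giving V_E = 2.17 V.
I_C = (V_CC − 0.2 − V_E)/R_C = (6.8 − 2.17)/1.8 = 2.57 mA.
Check: I_B = (3 − 2.17)/10 = 0.0825 mA, and β·I_B = 8.25 mA > I_C, confirming saturation.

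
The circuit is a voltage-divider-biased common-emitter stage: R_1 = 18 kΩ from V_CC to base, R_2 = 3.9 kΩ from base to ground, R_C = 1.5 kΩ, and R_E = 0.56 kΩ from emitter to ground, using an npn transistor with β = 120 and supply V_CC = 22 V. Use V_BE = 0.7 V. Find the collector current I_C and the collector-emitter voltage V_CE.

I_C ≈ 5.4 mA, V_CE ≈ 11 V

Thevenize the base divider: V_Th = V_CC·R_2/(R_1+R_2) = 22×3.9/21.9 = 3.92 V, R_Th = R_1‖R_2 = 3.21 kΩ.
Base-emitter loop: V_Th = I_B·R_Th + V_BE + (β+1)I_B·R_E, so I_B = (3.92 − 0.7) / (3.21 + 121×0.56) = 0.0453 mA.
I_C = β·I_B = 120×0.0453 = 5.44 mA, and I_E = (β+1)I_B = 5.49 mA.
V_CE = V_CC − I_C·R_C − I_E·R_E = 22 − 5.44×1.5 − 5.49×0.56 = 10.8 V.
V_CE = 10.8 V > 0.2 V confirms active-region operation.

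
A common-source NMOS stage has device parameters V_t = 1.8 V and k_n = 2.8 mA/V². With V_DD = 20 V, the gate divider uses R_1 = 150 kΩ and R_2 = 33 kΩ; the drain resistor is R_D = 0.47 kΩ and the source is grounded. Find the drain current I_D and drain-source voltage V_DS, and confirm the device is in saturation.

I_D ≈ 4.6 mA, V_DS ≈ 18 V

V_G = V_DD·R_2/(R_1+R_2) = 20×33/183 = 3.61 V. With the source grounded, V_GS = V_G = 3.61 V.
Assume saturation: I_D = (k_n/2)(V_GS − V_t)² = (2.8/2)×(3.61 − 1.8)² = 1.4×1.81² = 4.57 mA.
V_DS = V_DD − I_D·R_D = 20 − 4.57×0.47 = 17.9 V.
Saturation requires V_DS ≥ V_GS − V_t = 1.81 V; 17.9 ≥ 1.81 ✓.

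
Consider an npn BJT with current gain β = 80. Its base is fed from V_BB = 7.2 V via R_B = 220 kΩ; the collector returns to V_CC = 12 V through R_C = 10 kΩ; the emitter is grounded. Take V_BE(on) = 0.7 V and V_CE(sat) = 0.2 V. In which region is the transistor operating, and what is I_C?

saturation; I_C ≈ 1.2 mA

Assume active: I_B = (7.2 − 0.7)/220 = 0.0295 mA, giving I_C = β·I_B = 2.36 mA.
But then V_CE = 12 − 2.36×10 = -11.6 V < V_CE(sat) = 0.2 V — impossible in the active region.
So the transistor is saturated. With V_CE = 0.2 V, I_C = (V_CC − 0.2)/R_C = 11.8/10 = 1.18 mA.
Check: β·I_B = 2.36 mA > I_C = 1.18 mA, confirming saturation.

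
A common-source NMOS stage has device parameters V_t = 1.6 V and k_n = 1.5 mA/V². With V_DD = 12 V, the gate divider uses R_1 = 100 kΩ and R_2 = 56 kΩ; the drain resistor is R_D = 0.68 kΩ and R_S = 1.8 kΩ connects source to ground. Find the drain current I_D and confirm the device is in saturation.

I_D ≈ 0.9 mA

V_G = V_DD·R_2/(R_1+R_2) = 12×56/156 = 4.31 V.
Assume saturation: I_D = (k_n/2)(V_GS − V_t)² with V_GS = V_G − I_D·R_S = 4.31 − 1.8·I_D.
Substituting gives 2.43·I_D² − 8.31·I_D + 5.5 = 0, with roots I_D = 0.897 or 2.52 mA.
The root I_D = 2.52 mA gives V_GS = -0.234 V ≤ V_t, so take I_D = 0.897 mA.
Then V_GS = 2.69 V and V_DS = V_DD − I_D(R_D+R_S) = 12 − 0.897×2.48 = 9.78 V.
Saturation requires V_DS ≥ V_GS − V_t = 1.09 V; 9.78 ≥ 1.09 ✓.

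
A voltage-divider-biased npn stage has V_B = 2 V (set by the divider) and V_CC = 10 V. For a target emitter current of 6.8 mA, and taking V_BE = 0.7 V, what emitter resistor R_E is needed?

R_E ≈ 0.19 kΩ

V_E = V_B − V_BE = 2 − 0.7 = 1.3 V.
R_E = V_E / I_E = 1.3 / 6.8 = 0.191 kΩ.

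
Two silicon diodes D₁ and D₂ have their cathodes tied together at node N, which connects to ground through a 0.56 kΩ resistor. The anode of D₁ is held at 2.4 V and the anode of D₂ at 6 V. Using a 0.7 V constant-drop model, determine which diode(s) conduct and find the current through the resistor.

Assume both conduct. Then node N would need to be at both 2.4−0.7 = 1.7 V and 6−0.7 = 5.3 V, which is impossible.
Assume only D₂ conducts: V_N = 6 − 0.7 = 5.3 V, so I_R = 5.3/0.56 = 9.46 mA.
Check D₁: its anode-to-cathode voltage is 2.4 − 5.3 = -2.9 V < 0.7 V, so it is off. The assumption is consistent.

Only D₂ conducts; I_R ≈ 9.5 mA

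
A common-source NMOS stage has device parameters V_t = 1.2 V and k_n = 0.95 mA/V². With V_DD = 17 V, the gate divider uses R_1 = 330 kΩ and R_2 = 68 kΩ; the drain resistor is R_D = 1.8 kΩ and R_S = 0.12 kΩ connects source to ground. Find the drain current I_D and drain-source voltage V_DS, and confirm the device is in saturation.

V_G = V_DD·R_2/(R_1+R_2) = 17×68/398 = 2.9 V.
Assume saturation: I_D = (k_n/2)(V_GS − V_t)² with V_GS = V_G − I_D·R_S = 2.9 − 0.12·I_D.
Substituting gives 0.00684·I_D² − 1.19·I_D + 1.38 = 0, with roots I_D = 1.16 or 173 mA.
The root I_D = 173 mA gives V_GS = -17.9 V ≤ V_t, so take I_D = 1.16 mA.
Then V_GS = 2.76 V and V_DS = V_DD − I_D(R_D+R_S) = 17 − 1.16×1.92 = 14.8 V.
Saturation requires V_DS ≥ V_GS − V_t = 1.56 V; 14.8 ≥ 1.56 ✓.

I_D ≈ 1.2 mA, V_DS ≈ 15 V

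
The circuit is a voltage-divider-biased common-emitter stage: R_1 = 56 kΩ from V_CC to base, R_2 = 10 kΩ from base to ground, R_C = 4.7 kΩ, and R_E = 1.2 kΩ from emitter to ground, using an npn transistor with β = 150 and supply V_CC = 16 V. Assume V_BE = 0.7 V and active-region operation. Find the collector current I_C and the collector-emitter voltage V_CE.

Thevenize the base divider: V_Th = V_CC·R_2/(R_1+R_2) = 16×10/66 = 2.42 V, R_Th = R_1‖R_2 = 8.48 kΩ.
Base-emitter loop: V_Th = I_B·R_Th + V_BE + (β+1)I_B·R_E, so I_B = (2.42 − 0.7) / (8.48 + 151×1.2) = 0.00909 mA.
I_C = β·I_B = 150×0.00909 = 1.36 mA, and I_E = (β+1)I_B = 1.37 mA.
V_CE = V_CC − I_C·R_C − I_E·R_E = 16 − 1.36×4.7 − 1.37×1.2 = 7.94 V.
V_CE = 7.94 V > 0.2 V confirms active-region operation.

I_C ≈ 1.4 mA, V_CE ≈ 7.9 V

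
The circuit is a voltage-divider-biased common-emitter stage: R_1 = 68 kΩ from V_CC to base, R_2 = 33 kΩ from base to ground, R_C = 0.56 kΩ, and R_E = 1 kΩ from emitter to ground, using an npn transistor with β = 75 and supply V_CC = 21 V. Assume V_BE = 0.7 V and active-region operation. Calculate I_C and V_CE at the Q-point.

Thevenize the base divider: V_Th = V_CC·R_2/(R_1+R_2) = 21×33/101 = 6.86 V, R_Th = R_1‖R_2 = 22.2 kΩ.
Base-emitter loop: V_Th = I_B·R_Th + V_BE + (β+1)I_B·R_E, so I_B = (6.86 − 0.7) / (22.2 + 76×1) = 0.0627 mA.
I_C = β·I_B = 75×0.0627 = 4.7 mA, and I_E = (β+1)I_B = 4.77 mA.
V_CE = V_CC − I_C·R_C − I_E·R_E = 21 − 4.7×0.56 − 4.77×1 = 13.6 V.
V_CE = 13.6 V > 0.2 V confirms active-region operation.

I_C ≈ 4.7 mA, V_CE ≈ 14 V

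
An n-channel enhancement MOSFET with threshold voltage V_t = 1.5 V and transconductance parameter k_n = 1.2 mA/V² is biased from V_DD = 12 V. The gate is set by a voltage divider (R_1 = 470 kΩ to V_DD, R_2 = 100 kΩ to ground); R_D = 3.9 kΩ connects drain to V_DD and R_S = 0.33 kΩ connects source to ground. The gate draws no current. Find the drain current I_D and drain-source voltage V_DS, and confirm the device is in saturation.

I_D ≈ 0.18 mA, V_DS ≈ 11 V

V_G = V_DD·R_2/(R_1+R_2) = 12×100/570 = 2.11 V.
Assume saturation: I_D = (k_n/2)(V_GS − V_t)² with V_GS = V_G − I_D·R_S = 2.11 − 0.33·I_D.
Substituting gives 0.0653·I_D² − 1.24·I_D + 0.22 = 0, with roots I_D = 0.179 or 18.8 mA.
The root I_D = 18.8 mA gives V_GS = -4.1 V ≤ V_t, so take I_D = 0.179 mA.
Then V_GS = 2.05 V and V_DS = V_DD − I_D(R_D+R_S) = 12 − 0.179×4.23 = 11.2 V.
Saturation requires V_DS ≥ V_GS − V_t = 0.546 V; 11.2 ≥ 0.546 ✓.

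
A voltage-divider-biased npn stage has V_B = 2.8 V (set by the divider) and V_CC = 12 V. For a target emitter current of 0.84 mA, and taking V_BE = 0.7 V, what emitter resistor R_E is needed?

R_E ≈ 2.5 kΩ

V_E = V_B − V_BE = 2.8 − 0.7 = 2.1 V.
R_E = V_E / I_E = 2.1 / 0.84 = 2.5 kΩ.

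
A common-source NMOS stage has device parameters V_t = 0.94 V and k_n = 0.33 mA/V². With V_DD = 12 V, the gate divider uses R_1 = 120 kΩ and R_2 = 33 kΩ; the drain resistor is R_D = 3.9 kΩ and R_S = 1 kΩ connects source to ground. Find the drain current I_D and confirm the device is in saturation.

V_G = V_DD·R_2/(R_1+R_2) = 12×33/153 = 2.59 V.
Assume saturation: I_D = (k_n/2)(V_GS − V_t)² with V_GS = V_G − I_D·R_S = 2.59 − 1·I_D.
Substituting gives 0.165·I_D² − 1.54·I_D + 0.448 = 0, with roots I_D = 0.3 or 9.06 mA.
The root I_D = 9.06 mA gives V_GS = -6.47 V ≤ V_t, so take I_D = 0.3 mA.
Then V_GS = 2.29 V and V_DS = V_DD − I_D(R_D+R_S) = 12 − 0.3×4.9 = 10.5 V.
Saturation requires V_DS ≥ V_GS − V_t = 1.35 V; 10.5 ≥ 1.35 ✓.

I_D ≈ 0.3 mA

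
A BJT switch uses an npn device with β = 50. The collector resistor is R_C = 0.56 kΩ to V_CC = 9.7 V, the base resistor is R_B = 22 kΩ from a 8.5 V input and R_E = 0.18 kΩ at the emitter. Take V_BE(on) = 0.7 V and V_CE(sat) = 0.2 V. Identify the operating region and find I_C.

Assume active. Base-emitter loop: I_B = (V_BB − V_BE)/(R_B + (β+1)R_E) = (8.5 − 0.7)/(22 + 51×0.18) = 0.25 mA.
I_C = β·I_B = 50×0.25 = 12.5 mA.
V_CE = V_CC − I_C·R_C − I_E·R_E = 9.7 − 12.5×0.56 − 12.8×0.18 = 0.399 V > V_CE(sat), so the active-region assumption holds.

active; I_C ≈ 13 mA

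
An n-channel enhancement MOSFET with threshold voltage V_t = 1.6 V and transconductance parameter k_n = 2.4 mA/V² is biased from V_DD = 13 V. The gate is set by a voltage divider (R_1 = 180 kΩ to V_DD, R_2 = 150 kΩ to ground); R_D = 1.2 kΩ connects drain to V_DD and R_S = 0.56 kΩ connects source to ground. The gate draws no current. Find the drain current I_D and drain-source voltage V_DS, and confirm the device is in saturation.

V_G = V_DD·R_2/(R_1+R_2) = 13×150/330 = 5.91 V.
Assume saturation: I_D = (k_n/2)(V_GS − V_t)² with V_GS = V_G − I_D·R_S = 5.91 − 0.56·I_D.
Substituting gives 0.376·I_D² − 6.79·I_D + 22.3 = 0, with roots I_D = 4.31 or 13.7 mA.
The root I_D = 13.7 mA gives V_GS = -1.78 V ≤ V_t, so take I_D = 4.31 mA.
Then V_GS = 3.5 V and V_DS = V_DD − I_D(R_D+R_S) = 13 − 4.31×1.76 = 5.41 V.
Saturation requires V_DS ≥ V_GS − V_t = 1.9 V; 5.41 ≥ 1.9 ✓.

I_D ≈ 4.3 mA, V_DS ≈ 5.4 V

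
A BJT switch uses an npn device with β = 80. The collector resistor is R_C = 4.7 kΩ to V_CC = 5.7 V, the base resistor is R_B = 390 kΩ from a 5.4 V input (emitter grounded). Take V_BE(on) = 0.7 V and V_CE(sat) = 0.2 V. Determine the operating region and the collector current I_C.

Assume active. Base-emitter loop: I_B = (V_BB − V_BE)/R_B = (5.4 − 0.7)/390 = 0.0121 mA.
I_C = β·I_B = 80×0.0121 = 0.964 mA.
V_CE = V_CC − I_C·R_C = 5.7 − 0.964×4.7 = 1.17 V > V_CE(sat), so the active-region assumption holds.

active; I_C ≈ 0.96 mA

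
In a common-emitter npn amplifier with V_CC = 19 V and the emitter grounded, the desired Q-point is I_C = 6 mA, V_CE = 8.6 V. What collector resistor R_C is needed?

Collector loop: V_CC = I_C·R_C + V_CE.
R_C = (V_CC − V_CE)/I_C = (19 − 8.6)/6 = 1.73 kΩ.

R_C ≈ 1.7 kΩ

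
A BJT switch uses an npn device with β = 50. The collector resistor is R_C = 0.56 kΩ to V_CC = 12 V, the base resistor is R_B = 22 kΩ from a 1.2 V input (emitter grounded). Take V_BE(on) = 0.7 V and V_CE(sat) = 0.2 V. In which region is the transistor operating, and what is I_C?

Assume active. Base-emitter loop: I_B = (V_BB − V_BE)/R_B = (1.2 − 0.7)/22 = 0.0227 mA.
I_C = β·I_B = 50×0.0227 = 1.14 mA.
V_CE = V_CC − I_C·R_C = 12 − 1.14×0.56 = 11.4 V > V_CE(sat), so the active-region assumption holds.

active; I_C ≈ 1.1 mA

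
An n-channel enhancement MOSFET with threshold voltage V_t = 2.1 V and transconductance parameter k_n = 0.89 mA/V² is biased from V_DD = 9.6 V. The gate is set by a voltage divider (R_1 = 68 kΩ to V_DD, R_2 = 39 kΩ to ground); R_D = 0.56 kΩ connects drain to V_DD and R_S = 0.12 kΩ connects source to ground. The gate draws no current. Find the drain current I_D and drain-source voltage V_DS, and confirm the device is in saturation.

I_D ≈ 0.76 mA, V_DS ≈ 9.1 V

V_G = V_DD·R_2/(R_1+R_2) = 9.6×39/107 = 3.5 V.
Assume saturation: I_D = (k_n/2)(V_GS − V_t)² with V_GS = V_G − I_D·R_S = 3.5 − 0.12·I_D.
Substituting gives 0.00641·I_D² − 1.15·I_D + 0.871 = 0, with roots I_D = 0.761 or 179 mA.
The root I_D = 179 mA gives V_GS = -17.9 V ≤ V_t, so take I_D = 0.761 mA.
Then V_GS = 3.41 V and V_DS = V_DD − I_D(R_D+R_S) = 9.6 − 0.761×0.68 = 9.08 V.
Saturation requires V_DS ≥ V_GS − V_t = 1.31 V; 9.08 ≥ 1.31 ✓.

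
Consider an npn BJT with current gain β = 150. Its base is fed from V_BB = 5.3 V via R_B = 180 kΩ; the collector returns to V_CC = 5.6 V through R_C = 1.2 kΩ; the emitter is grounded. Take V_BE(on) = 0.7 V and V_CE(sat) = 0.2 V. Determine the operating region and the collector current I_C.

Assume active. Base-emitter loop: I_B = (V_BB − V_BE)/R_B = (5.3 − 0.7)/180 = 0.0256 mA.
I_C = β·I_B = 150×0.0256 = 3.83 mA.
V_CE = V_CC − I_C·R_C = 5.6 − 3.83×1.2 = 1 V > V_CE(sat), so the active-region assumption holds.

active; I_C ≈ 3.8 mA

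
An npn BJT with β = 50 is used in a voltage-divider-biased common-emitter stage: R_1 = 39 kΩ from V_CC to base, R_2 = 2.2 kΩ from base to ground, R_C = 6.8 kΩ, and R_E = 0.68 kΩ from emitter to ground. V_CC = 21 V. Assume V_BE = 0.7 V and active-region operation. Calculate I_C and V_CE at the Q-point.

Thevenize the base divider: V_Th = V_CC·R_2/(R_1+R_2) = 21×2.2/41.2 = 1.12 V, R_Th = R_1‖R_2 = 2.08 kΩ.
Base-emitter loop: V_Th = I_B·R_Th + V_BE + (β+1)I_B·R_E, so I_B = (1.12 − 0.7) / (2.08 + 51×0.68) = 0.0115 mA.
I_C = β·I_B = 50×0.0115 = 0.573 mA, and I_E = (β+1)I_B = 0.585 mA.
V_CE = V_CC − I_C·R_C − I_E·R_E = 21 − 0.573×6.8 − 0.585×0.68 = 16.7 V.
V_CE = 16.7 V > 0.2 V confirms active-region operation.

I_C ≈ 0.57 mA, V_CE ≈ 17 V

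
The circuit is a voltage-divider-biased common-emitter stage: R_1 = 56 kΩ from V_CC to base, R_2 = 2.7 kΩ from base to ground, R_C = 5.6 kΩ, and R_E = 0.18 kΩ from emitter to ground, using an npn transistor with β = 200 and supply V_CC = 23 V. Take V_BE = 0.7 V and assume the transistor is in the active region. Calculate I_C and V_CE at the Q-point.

I_C ≈ 1.8 mA, V_CE ≈ 12 V

Thevenize the base divider: V_Th = V_CC·R_2/(R_1+R_2) = 23×2.7/58.7 = 1.06 V, R_Th = R_1‖R_2 = 2.58 kΩ.
Base-emitter loop: V_Th = I_B·R_Th + V_BE + (β+1)I_B·R_E, so I_B = (1.06 − 0.7) / (2.58 + 201×0.18) = 0.00924 mA.
I_C = β·I_B = 200×0.00924 = 1.85 mA, and I_E = (β+1)I_B = 1.86 mA.
V_CE = V_CC − I_C·R_C − I_E·R_E = 23 − 1.85×5.6 − 1.86×0.18 = 12.3 V.
V_CE = 12.3 V > 0.2 V confirms active-region operation.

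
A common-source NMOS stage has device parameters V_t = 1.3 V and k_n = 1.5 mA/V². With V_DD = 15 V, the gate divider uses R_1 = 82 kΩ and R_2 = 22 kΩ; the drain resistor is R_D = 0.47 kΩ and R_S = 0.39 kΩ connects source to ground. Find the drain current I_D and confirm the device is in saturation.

I_D ≈ 1.4 mA

V_G = V_DD·R_2/(R_1+R_2) = 15×22/104 = 3.17 V.
Assume saturation: I_D = (k_n/2)(V_GS − V_t)² with V_GS = V_G − I_D·R_S = 3.17 − 0.39·I_D.
Substituting gives 0.114·I_D² − 2.1·I_D + 2.63 = 0, with roots I_D = 1.36 or 17 mA.
The root I_D = 17 mA gives V_GS = -3.46 V ≤ V_t, so take I_D = 1.36 mA.
Then V_GS = 2.64 V and V_DS = V_DD − I_D(R_D+R_S) = 15 − 1.36×0.86 = 13.8 V.
Saturation requires V_DS ≥ V_GS − V_t = 1.34 V; 13.8 ≥ 1.34 ✓.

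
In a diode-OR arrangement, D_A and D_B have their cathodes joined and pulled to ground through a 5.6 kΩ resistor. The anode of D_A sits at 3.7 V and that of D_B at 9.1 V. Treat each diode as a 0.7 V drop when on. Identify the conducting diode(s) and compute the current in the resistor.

Only D_B conducts; I_R ≈ 1.5 mA

Assume both conduct. Then node N would need to be at both 3.7−0.7 = 3 V and 9.1−0.7 = 8.4 V, which is impossible.
Assume only D_B conducts: V_N = 9.1 − 0.7 = 8.4 V, so I_R = 8.4/5.6 = 1.5 mA.
Check D_A: its anode-to-cathode voltage is 3.7 − 8.4 = -4.7 V < 0.7 V, so it is off. The assumption is consistent.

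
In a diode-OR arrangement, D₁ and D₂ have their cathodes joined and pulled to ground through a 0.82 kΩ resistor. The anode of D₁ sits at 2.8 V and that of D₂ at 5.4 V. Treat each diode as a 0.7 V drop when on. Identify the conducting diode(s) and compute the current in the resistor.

Only D₂ conducts; I_R ≈ 5.7 mA

Assume both conduct. Then node N would need to be at both 2.8−0.7 = 2.1 V and 5.4−0.7 = 4.7 V, which is impossible.
Assume only D₂ conducts: V_N = 5.4 − 0.7 = 4.7 V, so I_R = 4.7/0.82 = 5.73 mA.
Check D₁: its anode-to-cathode voltage is 2.8 − 4.7 = -1.9 V < 0.7 V, so it is off. The assumption is consistent.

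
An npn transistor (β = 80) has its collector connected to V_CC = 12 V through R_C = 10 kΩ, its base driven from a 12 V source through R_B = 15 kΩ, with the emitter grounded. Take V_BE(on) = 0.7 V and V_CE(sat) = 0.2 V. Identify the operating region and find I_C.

Assume active: I_B = (12 − 0.7)/15 = 0.753 mA, giving I_C = β·I_B = 60.3 mA.
But then V_CE = 12 − 60.3×10 = -591 V < V_CE(sat) = 0.2 V — impossible in the active region.
So the transistor is saturated. With V_CE = 0.2 V, I_C = (V_CC − 0.2)/R_C = 11.8/10 = 1.18 mA.
Check: β·I_B = 60.3 mA > I_C = 1.18 mA, confirming saturation.

saturation; I_C ≈ 1.2 mA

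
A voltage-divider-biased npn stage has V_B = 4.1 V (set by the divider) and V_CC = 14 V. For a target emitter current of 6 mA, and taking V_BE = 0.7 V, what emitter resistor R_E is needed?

V_E = V_B − V_BE = 4.1 − 0.7 = 3.4 V.
R_E = V_E / I_E = 3.4 / 6 = 0.567 kΩ.

R_E ≈ 0.57 kΩ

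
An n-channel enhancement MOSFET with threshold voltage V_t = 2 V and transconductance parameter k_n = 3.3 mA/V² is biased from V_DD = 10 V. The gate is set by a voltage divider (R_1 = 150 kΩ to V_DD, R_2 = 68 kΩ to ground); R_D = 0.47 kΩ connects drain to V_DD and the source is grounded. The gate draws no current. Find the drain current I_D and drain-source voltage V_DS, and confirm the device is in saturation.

V_G = V_DD·R_2/(R_1+R_2) = 10×68/218 = 3.12 V. With the source grounded, V_GS = V_G = 3.12 V.
Assume saturation: I_D = (k_n/2)(V_GS − V_t)² = (3.3/2)×(3.12 − 2)² = 1.65×1.12² = 2.07 mA.
V_DS = V_DD − I_D·R_D = 10 − 2.07×0.47 = 9.03 V.
Saturation requires V_DS ≥ V_GS − V_t = 1.12 V; 9.03 ≥ 1.12 ✓.

I_D ≈ 2.1 mA, V_DS ≈ 9 V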